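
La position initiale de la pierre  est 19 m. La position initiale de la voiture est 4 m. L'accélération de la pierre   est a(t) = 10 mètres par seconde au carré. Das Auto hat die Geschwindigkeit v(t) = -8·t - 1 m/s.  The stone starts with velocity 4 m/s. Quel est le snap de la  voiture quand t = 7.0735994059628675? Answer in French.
Nous devons dériver notre équation de la vitesse v(t) = -8·t - 1 3 fois. En dérivant la vitesse, nous obtenons l'accélération: a(t) = -8. La dérivée de l'accélération donne le jerk: j(t) = 0. La dérivée du jerk donne le snap: s(t) = 0. De l'équation du snap s(t) = 0, nous substituons t = 7.0735994059628675 pour obtenir s = 0.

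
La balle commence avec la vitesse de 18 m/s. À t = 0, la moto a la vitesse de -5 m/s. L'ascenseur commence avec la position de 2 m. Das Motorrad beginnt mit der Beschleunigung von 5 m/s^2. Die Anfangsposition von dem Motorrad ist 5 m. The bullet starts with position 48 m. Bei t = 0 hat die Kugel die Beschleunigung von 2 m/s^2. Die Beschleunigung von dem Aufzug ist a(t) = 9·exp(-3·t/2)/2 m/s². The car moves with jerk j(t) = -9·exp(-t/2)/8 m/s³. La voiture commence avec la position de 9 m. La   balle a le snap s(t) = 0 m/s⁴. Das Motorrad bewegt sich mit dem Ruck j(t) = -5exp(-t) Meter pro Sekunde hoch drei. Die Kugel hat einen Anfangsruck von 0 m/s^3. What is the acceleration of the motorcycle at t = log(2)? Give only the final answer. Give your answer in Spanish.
a(log(2)) = 5/2.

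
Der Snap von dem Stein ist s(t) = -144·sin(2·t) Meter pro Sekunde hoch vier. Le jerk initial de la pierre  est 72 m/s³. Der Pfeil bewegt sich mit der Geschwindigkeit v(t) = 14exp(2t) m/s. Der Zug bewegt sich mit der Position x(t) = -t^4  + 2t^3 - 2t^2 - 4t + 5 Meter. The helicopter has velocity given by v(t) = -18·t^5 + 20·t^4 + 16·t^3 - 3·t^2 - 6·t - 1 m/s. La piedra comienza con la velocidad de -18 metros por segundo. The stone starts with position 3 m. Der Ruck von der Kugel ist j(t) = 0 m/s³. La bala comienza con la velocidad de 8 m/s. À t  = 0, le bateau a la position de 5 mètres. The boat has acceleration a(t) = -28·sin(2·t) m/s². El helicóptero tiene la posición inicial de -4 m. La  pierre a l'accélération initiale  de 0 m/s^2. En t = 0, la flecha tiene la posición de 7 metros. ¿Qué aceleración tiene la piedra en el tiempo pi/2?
Necesitamos integrar nuestra ecuación del snap s(t) = -144·sin(2·t) 2 veces. Tomando ∫s(t)dt y aplicando j(0) = 72, encontramos j(t) = 72·cos(2·t). La integral de la sacudida es la aceleración. Usando a(0) = 0, obtenemos a(t) = 36·sin(2·t). Usando a(t) = 36·sin(2·t) y sustituyendo t = pi/2, encontramos a = 0.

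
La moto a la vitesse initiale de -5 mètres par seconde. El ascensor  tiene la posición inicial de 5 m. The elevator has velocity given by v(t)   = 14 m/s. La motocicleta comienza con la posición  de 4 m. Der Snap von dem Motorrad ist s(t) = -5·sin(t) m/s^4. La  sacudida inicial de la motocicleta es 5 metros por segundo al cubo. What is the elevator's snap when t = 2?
Starting from velocity v(t) = 14, we take 3 derivatives. The derivative of velocity gives acceleration: a(t) = 0. The derivative of acceleration gives jerk: j(t) = 0. The derivative of jerk gives snap: s(t) = 0. Using s(t) = 0 and substituting t = 2, we find s = 0.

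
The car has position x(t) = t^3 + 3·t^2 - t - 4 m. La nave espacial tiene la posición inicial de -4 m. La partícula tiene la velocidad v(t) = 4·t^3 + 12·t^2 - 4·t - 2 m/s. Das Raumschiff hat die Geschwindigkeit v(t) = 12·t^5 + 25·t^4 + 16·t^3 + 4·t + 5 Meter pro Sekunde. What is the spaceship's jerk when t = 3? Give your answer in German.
Ausgehend von der Geschwindigkeit v(t) = 12·t^5 + 25·t^4 + 16·t^3 + 4·t + 5, nehmen wir 2 Ableitungen. Durch Ableiten von der Geschwindigkeit erhalten wir die Beschleunigung: a(t) = 60·t^4 + 100·t^3 + 48·t^2 + 4. Durch Ableiten von der Beschleunigung erhalten wir den Ruck: j(t) = 240·t^3 + 300·t^2 + 96·t. Aus der Gleichung für den Ruck j(t) = 240·t^3 + 300·t^2 + 96·t, setzen wir t = 3 ein und erhalten j = 9468.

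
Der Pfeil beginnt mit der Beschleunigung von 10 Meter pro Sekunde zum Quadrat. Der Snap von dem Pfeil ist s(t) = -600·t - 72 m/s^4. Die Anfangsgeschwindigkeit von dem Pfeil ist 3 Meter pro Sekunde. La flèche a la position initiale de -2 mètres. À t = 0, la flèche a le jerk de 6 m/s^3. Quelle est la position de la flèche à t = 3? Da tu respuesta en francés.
Nous devons intégrer notre équation du snap s(t) = -600·t - 72 4 fois. En prenant ∫s(t)dt et en appliquant j(0) = 6, nous trouvons j(t) = -300·t^2 - 72·t + 6. L'intégrale du jerk est l'accélération. En utilisant a(0) = 10, nous obtenons a(t) = -100·t^3 - 36·t^2 + 6·t + 10. La primitive de l'accélération est la vitesse. En utilisant v(0) = 3, nous obtenons v(t) = -25·t^4 - 12·t^3 + 3·t^2 + 10·t + 3. La primitive de la vitesse est la position. En utilisant x(0) = -2, nous obtenons x(t) = -5·t^5 - 3·t^4 + t^3 + 5·t^2 + 3·t - 2. En utilisant x(t) = -5·t^5 - 3·t^4 + t^3 + 5·t^2 + 3·t - 2 et en substituant t = 3, nous trouvons x = -1379.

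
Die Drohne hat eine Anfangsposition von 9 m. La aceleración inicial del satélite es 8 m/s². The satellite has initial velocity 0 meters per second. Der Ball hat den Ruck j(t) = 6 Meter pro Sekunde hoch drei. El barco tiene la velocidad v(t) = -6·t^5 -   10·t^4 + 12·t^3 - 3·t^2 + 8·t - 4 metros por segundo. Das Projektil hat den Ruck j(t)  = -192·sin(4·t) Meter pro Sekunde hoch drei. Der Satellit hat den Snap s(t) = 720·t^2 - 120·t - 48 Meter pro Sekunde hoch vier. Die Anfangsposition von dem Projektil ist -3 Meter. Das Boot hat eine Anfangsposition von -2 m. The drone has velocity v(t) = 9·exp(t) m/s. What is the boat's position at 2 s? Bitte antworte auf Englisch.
To solve this, we need to take 1 antiderivative of our velocity equation v(t) = -6·t^5 - 10·t^4 + 12·t^3 - 3·t^2 + 8·t - 4. Integrating velocity and using the initial condition x(0) = -2, we get x(t) = -t^6 - 2·t^5 + 3·t^4 - t^3 + 4·t^2 - 4·t - 2. We have position x(t) = -t^6 - 2·t^5 + 3·t^4 - t^3 + 4·t^2 - 4·t - 2. Substituting t = 2: x(2) = -82.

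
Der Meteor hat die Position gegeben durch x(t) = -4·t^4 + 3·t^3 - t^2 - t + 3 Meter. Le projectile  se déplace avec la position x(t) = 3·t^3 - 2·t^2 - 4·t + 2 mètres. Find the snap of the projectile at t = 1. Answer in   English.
Starting from position x(t) = 3·t^3 - 2·t^2 - 4·t + 2, we take 4 derivatives. Differentiating position, we get velocity: v(t) = 9·t^2 - 4·t - 4. The derivative of velocity gives acceleration: a(t) = 18·t - 4. The derivative of acceleration gives jerk: j(t) = 18. Differentiating jerk, we get snap: s(t) = 0. Using s(t) = 0 and substituting t = 1, we find s = 0.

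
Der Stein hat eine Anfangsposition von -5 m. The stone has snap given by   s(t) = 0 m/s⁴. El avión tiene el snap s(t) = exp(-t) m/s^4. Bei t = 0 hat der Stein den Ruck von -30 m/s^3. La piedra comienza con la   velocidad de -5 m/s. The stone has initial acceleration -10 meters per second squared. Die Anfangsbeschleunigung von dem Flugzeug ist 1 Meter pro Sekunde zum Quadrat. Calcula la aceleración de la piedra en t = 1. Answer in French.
En partant du snap s(t) = 0, nous prenons 2 intégrales. En intégrant le snap et en utilisant la condition initiale j(0) = -30, nous obtenons j(t) = -30. En prenant ∫j(t)dt et en appliquant a(0) = -10, nous trouvons a(t) = -30·t - 10. Nous avons l'accélération a(t) = -30·t - 10. En substituant t = 1: a(1) = -40.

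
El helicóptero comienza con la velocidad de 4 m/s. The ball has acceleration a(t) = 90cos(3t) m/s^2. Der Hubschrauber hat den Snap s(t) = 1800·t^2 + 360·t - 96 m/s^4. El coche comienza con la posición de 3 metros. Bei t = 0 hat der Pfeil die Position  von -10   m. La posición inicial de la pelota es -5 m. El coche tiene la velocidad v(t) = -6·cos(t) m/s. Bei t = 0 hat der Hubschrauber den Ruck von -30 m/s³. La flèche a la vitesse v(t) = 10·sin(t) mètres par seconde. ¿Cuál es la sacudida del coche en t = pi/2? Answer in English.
We must differentiate our velocity equation v(t) = -6·cos(t) 2 times. Taking d/dt of v(t), we find a(t) = 6·sin(t). Taking d/dt of a(t), we find j(t) = 6·cos(t). We have jerk j(t) = 6·cos(t). Substituting t = pi/2: j(pi/2) = 0.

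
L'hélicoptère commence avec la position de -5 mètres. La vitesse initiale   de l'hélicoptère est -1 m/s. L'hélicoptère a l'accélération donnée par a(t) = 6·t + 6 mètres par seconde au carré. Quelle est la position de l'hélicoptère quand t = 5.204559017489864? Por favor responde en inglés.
We need to integrate our acceleration equation a(t) = 6·t + 6 2 times. Taking ∫a(t)dt and applying v(0) = -1, we find v(t) = 3·t^2 + 6·t - 1. The antiderivative of velocity is position. Using x(0) = -5, we get x(t) = t^3 + 3·t^2 - t - 5. Using x(t) = t^3 + 3·t^2 - t - 5 and substituting t = 5.204559017489864, we find x = 212.035896516042.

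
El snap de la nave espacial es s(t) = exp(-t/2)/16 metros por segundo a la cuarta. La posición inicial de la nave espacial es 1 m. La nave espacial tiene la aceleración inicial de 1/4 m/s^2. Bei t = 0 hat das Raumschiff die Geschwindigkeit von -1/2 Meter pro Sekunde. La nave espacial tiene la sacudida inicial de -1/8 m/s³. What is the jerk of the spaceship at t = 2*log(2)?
To solve this, we need to take 1 integral of our snap equation s(t) = exp(-t/2)/16. Finding the integral of s(t) and using j(0) = -1/8: j(t) = -exp(-t/2)/8. From the given jerk equation j(t) = -exp(-t/2)/8, we substitute t = 2*log(2) to get j = -1/16.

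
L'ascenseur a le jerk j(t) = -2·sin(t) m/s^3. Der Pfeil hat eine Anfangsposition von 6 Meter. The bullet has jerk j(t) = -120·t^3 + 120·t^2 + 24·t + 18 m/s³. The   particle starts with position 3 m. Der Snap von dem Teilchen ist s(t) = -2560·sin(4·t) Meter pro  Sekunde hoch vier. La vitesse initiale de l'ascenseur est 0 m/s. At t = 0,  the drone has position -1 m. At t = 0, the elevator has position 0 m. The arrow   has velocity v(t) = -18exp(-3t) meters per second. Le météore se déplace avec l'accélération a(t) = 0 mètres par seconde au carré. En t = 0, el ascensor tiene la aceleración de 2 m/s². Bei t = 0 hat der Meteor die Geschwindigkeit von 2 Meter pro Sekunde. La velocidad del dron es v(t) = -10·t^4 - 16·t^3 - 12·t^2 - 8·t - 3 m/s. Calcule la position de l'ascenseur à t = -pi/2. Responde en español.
Para resolver esto, necesitamos tomar 3 antiderivadas de nuestra ecuación de la sacudida j(t) = -2·sin(t). Integrando la sacudida y usando la condición inicial a(0) = 2, obtenemos a(t) = 2·cos(t). Integrando la aceleración y usando la condición inicial v(0) = 0, obtenemos v(t) = 2·sin(t). La integral de la velocidad, con x(0) = 0, da la posición: x(t) = 2 - 2·cos(t). Usando x(t) = 2 - 2·cos(t) y sustituyendo t = -pi/2, encontramos x = 2.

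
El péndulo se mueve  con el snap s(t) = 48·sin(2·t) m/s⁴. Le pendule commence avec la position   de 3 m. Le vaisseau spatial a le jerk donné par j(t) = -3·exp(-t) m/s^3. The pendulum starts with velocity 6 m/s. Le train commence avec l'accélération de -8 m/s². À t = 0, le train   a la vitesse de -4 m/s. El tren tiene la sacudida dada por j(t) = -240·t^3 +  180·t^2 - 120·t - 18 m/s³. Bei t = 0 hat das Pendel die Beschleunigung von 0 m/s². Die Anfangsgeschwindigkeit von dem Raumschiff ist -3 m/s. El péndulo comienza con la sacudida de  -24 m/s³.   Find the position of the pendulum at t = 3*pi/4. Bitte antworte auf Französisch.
Nous devons trouver l'intégrale de notre équation du snap s(t) = 48·sin(2·t) 4 fois. En prenant ∫s(t)dt et en appliquant j(0) = -24, nous trouvons j(t) = -24·cos(2·t). La primitive du jerk, avec a(0) = 0, donne l'accélération: a(t) = -12·sin(2·t). La primitive de l'accélération est la vitesse. En utilisant v(0) = 6, nous obtenons v(t) = 6·cos(2·t). L'intégrale de la vitesse est la position. En utilisant x(0) = 3, nous obtenons x(t) = 3·sin(2·t) + 3. Nous avons la position x(t) = 3·sin(2·t) + 3. En substituant t = 3*pi/4: x(3*pi/4) = 0.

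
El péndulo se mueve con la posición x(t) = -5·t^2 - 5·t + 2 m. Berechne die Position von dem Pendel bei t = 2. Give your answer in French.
En utilisant x(t) = -5·t^2 - 5·t + 2 et en substituant t = 2, nous trouvons x = -28.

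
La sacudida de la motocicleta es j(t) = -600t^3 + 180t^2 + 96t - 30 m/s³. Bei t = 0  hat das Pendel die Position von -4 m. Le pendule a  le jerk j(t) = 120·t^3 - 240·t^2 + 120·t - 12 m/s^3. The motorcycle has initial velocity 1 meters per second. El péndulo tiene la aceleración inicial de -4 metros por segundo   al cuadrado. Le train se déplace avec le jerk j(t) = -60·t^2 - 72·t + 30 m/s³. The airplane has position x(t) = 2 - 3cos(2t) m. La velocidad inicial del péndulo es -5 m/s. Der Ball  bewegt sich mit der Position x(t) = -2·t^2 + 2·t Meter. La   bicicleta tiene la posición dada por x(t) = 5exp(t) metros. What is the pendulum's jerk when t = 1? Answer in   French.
Nous avons le jerk j(t) = 120·t^3 - 240·t^2 + 120·t - 12. En substituant t = 1: j(1) = -12.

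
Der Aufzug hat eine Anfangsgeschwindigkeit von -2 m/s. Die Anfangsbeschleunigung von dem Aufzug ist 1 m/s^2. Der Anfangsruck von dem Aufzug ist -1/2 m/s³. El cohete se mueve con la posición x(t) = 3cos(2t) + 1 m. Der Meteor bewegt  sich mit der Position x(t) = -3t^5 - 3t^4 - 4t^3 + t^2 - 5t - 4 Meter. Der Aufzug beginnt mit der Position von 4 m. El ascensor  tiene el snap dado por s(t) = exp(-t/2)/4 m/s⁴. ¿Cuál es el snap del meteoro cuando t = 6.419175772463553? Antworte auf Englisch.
We must differentiate our position equation x(t) = -3·t^5 - 3·t^4 - 4·t^3 + t^2 - 5·t - 4 4 times. The derivative of position gives velocity: v(t) = -15·t^4 - 12·t^3 - 12·t^2 + 2·t - 5. The derivative of velocity gives acceleration: a(t) = -60·t^3 - 36·t^2 - 24·t + 2. Differentiating acceleration, we get jerk: j(t) = -180·t^2 - 72·t - 24. Taking d/dt of j(t), we find s(t) = -360·t - 72. Using s(t) = -360·t - 72 and substituting t = 6.419175772463553, we find s = -2382.90327808688.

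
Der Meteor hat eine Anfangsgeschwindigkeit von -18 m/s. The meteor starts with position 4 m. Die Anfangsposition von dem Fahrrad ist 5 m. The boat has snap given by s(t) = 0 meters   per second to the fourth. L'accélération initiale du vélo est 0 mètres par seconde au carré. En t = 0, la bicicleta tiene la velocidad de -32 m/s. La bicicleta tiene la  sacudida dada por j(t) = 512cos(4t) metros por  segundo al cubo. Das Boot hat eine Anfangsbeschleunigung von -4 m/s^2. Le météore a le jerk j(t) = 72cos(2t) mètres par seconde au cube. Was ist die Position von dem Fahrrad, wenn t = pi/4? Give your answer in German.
Ausgehend von dem Ruck j(t) = 512·cos(4·t), nehmen wir 3 Integrale. Das Integral von dem Ruck ist die Beschleunigung. Mit a(0) = 0 erhalten wir a(t) = 128·sin(4·t). Durch Integration von der Beschleunigung und Verwendung der Anfangsbedingung v(0) = -32, erhalten wir v(t) = -32·cos(4·t). Mit ∫v(t)dt und Anwendung von x(0) = 5, finden wir x(t) = 5 - 8·sin(4·t). Aus der Gleichung für die Position x(t) = 5 - 8·sin(4·t), setzen wir t = pi/4 ein und erhalten x = 5.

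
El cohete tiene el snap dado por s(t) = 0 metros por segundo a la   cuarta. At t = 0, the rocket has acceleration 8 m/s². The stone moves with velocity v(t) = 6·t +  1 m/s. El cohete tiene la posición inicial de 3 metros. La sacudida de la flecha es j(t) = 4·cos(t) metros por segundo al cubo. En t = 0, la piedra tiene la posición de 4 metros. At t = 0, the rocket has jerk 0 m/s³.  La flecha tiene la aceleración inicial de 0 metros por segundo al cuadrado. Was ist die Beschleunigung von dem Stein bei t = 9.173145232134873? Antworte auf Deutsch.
Wir müssen unsere Gleichung für die Geschwindigkeit v(t) = 6·t + 1 1-mal ableiten. Durch Ableiten von der Geschwindigkeit erhalten wir die Beschleunigung: a(t) = 6. Aus der Gleichung für die Beschleunigung a(t) = 6, setzen wir t = 9.173145232134873 ein und erhalten a = 6.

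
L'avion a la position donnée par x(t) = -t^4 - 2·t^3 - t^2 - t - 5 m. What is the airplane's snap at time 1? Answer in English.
To solve this, we need to take 4 derivatives of our position equation x(t) = -t^4 - 2·t^3 - t^2 - t - 5. Taking d/dt of x(t), we find v(t) = -4·t^3 - 6·t^2 - 2·t - 1. Differentiating velocity, we get acceleration: a(t) = -12·t^2 - 12·t - 2. Differentiating acceleration, we get jerk: j(t) = -24·t - 12. The derivative of jerk gives snap: s(t) = -24. From the given snap equation s(t) = -24, we substitute t = 1 to get s = -24.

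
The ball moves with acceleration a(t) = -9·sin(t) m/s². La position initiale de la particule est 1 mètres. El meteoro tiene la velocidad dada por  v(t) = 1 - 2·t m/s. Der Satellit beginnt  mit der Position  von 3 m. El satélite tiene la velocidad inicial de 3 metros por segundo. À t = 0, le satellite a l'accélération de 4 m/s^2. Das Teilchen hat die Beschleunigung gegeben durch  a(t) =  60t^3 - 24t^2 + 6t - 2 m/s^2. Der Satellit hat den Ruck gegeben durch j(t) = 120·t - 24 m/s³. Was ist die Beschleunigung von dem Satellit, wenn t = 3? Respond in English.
Starting from jerk j(t) = 120·t - 24, we take 1 integral. Integrating jerk and using the initial condition a(0) = 4, we get a(t) = 60·t^2 - 24·t + 4. Using a(t) = 60·t^2 - 24·t + 4 and substituting t = 3, we find a = 472.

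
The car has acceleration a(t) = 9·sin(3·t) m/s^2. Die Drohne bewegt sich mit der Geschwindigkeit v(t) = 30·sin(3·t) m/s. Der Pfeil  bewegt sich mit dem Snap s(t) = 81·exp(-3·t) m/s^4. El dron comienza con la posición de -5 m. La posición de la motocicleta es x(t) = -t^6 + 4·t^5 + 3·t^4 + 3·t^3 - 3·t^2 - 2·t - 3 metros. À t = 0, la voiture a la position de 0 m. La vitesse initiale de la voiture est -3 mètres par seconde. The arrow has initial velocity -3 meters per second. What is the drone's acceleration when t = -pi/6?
To solve this, we need to take 1 derivative of our velocity equation v(t) = 30·sin(3·t). The derivative of velocity gives acceleration: a(t) = 90·cos(3·t). From the given acceleration equation a(t) = 90·cos(3·t), we substitute t = -pi/6 to get a = 0.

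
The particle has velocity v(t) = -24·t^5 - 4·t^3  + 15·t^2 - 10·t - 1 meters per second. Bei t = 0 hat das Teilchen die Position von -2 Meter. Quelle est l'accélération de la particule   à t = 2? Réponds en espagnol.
Partiendo de la velocidad v(t) = -24·t^5 - 4·t^3 + 15·t^2 - 10·t - 1, tomamos 1 derivada. Derivando la velocidad, obtenemos la aceleración: a(t) = -120·t^4 - 12·t^2 + 30·t - 10. Usando a(t) = -120·t^4 - 12·t^2 + 30·t - 10 y sustituyendo t = 2, encontramos a = -1918.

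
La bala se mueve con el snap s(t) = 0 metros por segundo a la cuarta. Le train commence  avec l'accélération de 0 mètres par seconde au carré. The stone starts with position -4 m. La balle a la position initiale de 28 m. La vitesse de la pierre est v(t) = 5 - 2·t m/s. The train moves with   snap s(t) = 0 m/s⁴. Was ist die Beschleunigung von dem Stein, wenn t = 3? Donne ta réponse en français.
Nous devons dériver notre équation de la vitesse v(t) = 5 - 2·t 1 fois. La dérivée de la vitesse donne l'accélération: a(t) = -2. De l'équation de l'accélération a(t) = -2, nous substituons t = 3 pour obtenir a = -2.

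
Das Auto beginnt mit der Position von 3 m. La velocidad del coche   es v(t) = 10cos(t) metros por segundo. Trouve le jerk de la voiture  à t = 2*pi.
En partant de la vitesse v(t) = 10·cos(t), nous prenons 2 dérivées. La dérivée de la vitesse donne l'accélération: a(t) = -10·sin(t). La dérivée de l'accélération donne le jerk: j(t) = -10·cos(t). De l'équation du jerk j(t) = -10·cos(t), nous substituons t = 2*pi pour obtenir j = -10.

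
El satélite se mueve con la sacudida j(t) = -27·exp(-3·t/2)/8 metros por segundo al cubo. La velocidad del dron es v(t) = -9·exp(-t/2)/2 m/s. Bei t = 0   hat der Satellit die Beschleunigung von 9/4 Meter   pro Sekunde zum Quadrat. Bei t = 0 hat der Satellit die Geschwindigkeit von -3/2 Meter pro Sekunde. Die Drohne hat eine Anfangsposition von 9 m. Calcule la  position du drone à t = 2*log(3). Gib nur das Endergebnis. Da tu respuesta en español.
x(2*log(3)) = 3.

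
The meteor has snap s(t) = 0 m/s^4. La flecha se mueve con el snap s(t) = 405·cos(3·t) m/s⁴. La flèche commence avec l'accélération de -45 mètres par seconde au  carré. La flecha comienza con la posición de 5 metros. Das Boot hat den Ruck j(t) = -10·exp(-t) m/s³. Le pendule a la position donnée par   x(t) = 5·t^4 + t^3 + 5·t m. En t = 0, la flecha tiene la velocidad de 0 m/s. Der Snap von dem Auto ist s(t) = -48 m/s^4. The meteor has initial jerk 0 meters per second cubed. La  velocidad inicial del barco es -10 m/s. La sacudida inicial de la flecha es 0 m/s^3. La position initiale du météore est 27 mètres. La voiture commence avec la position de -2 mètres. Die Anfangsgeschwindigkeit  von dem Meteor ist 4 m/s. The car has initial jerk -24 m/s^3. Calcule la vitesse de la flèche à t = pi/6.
Nous devons intégrer notre équation du snap s(t) = 405·cos(3·t) 3 fois. En intégrant le snap et en utilisant la condition initiale j(0) = 0, nous obtenons j(t) = 135·sin(3·t). La primitive du jerk est l'accélération. En utilisant a(0) = -45, nous obtenons a(t) = -45·cos(3·t). En intégrant l'accélération et en utilisant la condition initiale v(0) = 0, nous obtenons v(t) = -15·sin(3·t). De l'équation de la vitesse v(t) = -15·sin(3·t), nous substituons t = pi/6 pour obtenir v = -15.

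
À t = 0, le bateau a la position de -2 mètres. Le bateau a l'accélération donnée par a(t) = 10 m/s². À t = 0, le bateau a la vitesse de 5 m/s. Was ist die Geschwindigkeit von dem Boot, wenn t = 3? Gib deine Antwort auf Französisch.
Pour résoudre ceci, nous devons prendre 1 intégrale de notre équation de l'accélération a(t) = 10. En prenant ∫a(t)dt et en appliquant v(0) = 5, nous trouvons v(t) = 10·t + 5. Nous avons la vitesse v(t) = 10·t + 5. En substituant t = 3: v(3) = 35.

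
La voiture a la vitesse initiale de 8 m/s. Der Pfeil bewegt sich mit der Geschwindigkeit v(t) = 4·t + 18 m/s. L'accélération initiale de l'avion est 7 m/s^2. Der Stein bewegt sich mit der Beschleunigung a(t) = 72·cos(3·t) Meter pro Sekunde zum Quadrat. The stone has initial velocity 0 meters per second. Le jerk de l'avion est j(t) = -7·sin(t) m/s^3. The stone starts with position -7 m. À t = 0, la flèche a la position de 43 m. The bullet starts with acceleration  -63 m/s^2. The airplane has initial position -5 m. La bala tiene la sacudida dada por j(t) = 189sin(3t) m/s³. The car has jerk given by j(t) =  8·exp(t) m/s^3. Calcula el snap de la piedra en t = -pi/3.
Debemos derivar nuestra ecuación de la aceleración a(t) = 72·cos(3·t) 2 veces. La derivada de la aceleración da la sacudida: j(t) = -216·sin(3·t). Derivando la sacudida, obtenemos el snap: s(t) = -648·cos(3·t). Tenemos el snap s(t) = -648·cos(3·t). Sustituyendo t = -pi/3: s(-pi/3) = 648.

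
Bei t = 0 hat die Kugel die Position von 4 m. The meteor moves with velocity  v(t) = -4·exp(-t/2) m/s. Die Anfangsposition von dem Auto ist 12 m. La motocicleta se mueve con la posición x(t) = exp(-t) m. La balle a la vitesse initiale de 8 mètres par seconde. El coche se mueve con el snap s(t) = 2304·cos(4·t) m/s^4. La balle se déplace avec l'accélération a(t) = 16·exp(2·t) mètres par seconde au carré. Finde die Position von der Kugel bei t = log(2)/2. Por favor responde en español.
Debemos encontrar la integral de nuestra ecuación de la aceleración a(t) = 16·exp(2·t) 2 veces. Tomando ∫a(t)dt y aplicando v(0) = 8, encontramos v(t) = 8·exp(2·t). Tomando ∫v(t)dt y aplicando x(0) = 4, encontramos x(t) = 4·exp(2·t). Tenemos la posición x(t) = 4·exp(2·t). Sustituyendo t = log(2)/2: x(log(2)/2) = 8.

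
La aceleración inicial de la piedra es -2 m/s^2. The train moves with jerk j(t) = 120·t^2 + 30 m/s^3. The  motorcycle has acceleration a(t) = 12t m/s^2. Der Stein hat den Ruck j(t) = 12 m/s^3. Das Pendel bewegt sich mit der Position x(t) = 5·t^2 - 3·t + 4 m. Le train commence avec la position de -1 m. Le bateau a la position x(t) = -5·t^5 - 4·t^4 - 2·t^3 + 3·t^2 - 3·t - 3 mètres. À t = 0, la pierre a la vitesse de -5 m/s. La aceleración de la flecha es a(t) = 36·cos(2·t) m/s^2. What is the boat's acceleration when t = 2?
We must differentiate our position equation x(t) = -5·t^5 - 4·t^4 - 2·t^3 + 3·t^2 - 3·t - 3 2 times. Differentiating position, we get velocity: v(t) = -25·t^4 - 16·t^3 - 6·t^2 + 6·t - 3. Differentiating velocity, we get acceleration: a(t) = -100·t^3 - 48·t^2 - 12·t + 6. We have acceleration a(t) = -100·t^3 - 48·t^2 - 12·t + 6. Substituting t = 2: a(2) = -1010.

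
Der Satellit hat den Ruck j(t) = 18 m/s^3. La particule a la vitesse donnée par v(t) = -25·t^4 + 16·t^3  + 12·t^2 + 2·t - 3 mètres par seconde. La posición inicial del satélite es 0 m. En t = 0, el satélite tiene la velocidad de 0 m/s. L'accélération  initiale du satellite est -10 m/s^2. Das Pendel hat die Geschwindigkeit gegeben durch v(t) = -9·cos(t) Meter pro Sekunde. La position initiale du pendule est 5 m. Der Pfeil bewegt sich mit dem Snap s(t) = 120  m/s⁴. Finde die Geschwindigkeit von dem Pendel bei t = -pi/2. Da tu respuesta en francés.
En utilisant v(t) = -9·cos(t) et en substituant t = -pi/2, nous trouvons v = 0.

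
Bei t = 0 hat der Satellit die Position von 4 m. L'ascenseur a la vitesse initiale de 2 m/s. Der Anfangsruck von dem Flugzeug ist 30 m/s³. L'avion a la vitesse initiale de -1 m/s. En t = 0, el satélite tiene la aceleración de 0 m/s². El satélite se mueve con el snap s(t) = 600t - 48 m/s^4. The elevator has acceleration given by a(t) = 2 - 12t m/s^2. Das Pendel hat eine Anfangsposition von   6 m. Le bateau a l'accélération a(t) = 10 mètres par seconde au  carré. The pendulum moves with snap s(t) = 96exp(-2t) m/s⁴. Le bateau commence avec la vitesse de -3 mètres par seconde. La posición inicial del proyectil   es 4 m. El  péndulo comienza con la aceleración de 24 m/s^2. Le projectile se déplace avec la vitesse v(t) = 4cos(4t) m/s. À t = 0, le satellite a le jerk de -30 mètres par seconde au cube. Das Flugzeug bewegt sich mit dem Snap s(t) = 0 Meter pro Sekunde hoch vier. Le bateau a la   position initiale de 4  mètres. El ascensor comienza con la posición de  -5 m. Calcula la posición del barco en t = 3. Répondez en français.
Pour résoudre ceci, nous devons prendre 2 intégrales de notre équation de l'accélération a(t) = 10. L'intégrale de l'accélération est la vitesse. En utilisant v(0) = -3, nous obtenons v(t) = 10·t - 3. La primitive de la vitesse, avec x(0) = 4, donne la position: x(t) = 5·t^2 - 3·t + 4. De l'équation de la position x(t) = 5·t^2 - 3·t + 4, nous substituons t = 3 pour obtenir x = 40.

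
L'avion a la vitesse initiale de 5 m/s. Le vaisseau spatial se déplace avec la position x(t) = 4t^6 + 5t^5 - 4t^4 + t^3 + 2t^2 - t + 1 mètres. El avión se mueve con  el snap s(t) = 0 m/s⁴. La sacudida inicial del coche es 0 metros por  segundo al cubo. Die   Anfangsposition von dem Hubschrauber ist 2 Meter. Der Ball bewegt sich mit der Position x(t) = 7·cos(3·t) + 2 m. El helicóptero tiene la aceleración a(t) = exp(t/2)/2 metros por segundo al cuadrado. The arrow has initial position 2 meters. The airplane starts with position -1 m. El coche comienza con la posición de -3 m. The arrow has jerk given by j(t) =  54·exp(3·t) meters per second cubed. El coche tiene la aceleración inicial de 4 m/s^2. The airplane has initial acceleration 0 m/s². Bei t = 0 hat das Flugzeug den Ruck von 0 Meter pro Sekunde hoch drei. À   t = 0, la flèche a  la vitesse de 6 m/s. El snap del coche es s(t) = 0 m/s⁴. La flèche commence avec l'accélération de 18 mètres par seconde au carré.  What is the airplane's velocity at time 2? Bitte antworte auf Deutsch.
Wir müssen das Integral unserer Gleichung für den Snap s(t) = 0 3-mal finden. Durch Integration von dem Snap und Verwendung der Anfangsbedingung j(0) = 0, erhalten wir j(t) = 0. Mit ∫j(t)dt und Anwendung von a(0) = 0, finden wir a(t) = 0. Mit ∫a(t)dt und Anwendung von v(0) = 5, finden wir v(t) = 5. Wir haben die Geschwindigkeit v(t) = 5. Durch Einsetzen von t = 2: v(2) = 5.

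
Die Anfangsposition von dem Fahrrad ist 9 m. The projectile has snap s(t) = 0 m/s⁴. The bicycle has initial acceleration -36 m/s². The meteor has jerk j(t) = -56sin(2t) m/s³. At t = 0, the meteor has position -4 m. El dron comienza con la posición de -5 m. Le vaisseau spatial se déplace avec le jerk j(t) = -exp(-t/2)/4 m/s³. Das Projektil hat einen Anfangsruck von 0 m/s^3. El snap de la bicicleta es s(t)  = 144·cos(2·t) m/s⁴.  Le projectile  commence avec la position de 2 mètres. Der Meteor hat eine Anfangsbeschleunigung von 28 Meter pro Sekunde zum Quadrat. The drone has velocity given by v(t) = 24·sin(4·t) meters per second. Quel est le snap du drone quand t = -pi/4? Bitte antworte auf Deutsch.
Wir müssen unsere Gleichung für die Geschwindigkeit v(t) = 24·sin(4·t) 3-mal ableiten. Durch Ableiten von der Geschwindigkeit erhalten wir die Beschleunigung: a(t) = 96·cos(4·t). Mit d/dt von a(t) finden wir j(t) = -384·sin(4·t). Die Ableitung von dem Ruck ergibt den Snap: s(t) = -1536·cos(4·t). Aus der Gleichung für den Snap s(t) = -1536·cos(4·t), setzen wir t = -pi/4 ein und erhalten s = 1536.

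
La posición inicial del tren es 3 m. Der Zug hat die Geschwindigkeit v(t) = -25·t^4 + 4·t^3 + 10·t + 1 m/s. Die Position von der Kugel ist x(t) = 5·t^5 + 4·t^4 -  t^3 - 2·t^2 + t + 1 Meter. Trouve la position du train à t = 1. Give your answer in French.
En partant de la vitesse v(t) = -25·t^4 + 4·t^3 + 10·t + 1, nous prenons 1 primitive. La primitive de la vitesse, avec x(0) = 3, donne la position: x(t) = -5·t^5 + t^4 + 5·t^2 + t + 3. Nous avons la position x(t) = -5·t^5 + t^4 + 5·t^2 + t + 3. En substituant t = 1: x(1) = 5.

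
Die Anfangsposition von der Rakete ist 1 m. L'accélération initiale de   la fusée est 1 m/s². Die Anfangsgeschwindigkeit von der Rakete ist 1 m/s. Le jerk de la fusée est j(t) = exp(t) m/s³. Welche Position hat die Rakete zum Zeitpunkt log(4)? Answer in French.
En partant du jerk j(t) = exp(t), nous prenons 3 intégrales. En prenant ∫j(t)dt et en appliquant a(0) = 1, nous trouvons a(t) = exp(t). En prenant ∫a(t)dt et en appliquant v(0) = 1, nous trouvons v(t) = exp(t). L'intégrale de la vitesse est la position. En utilisant x(0) = 1, nous obtenons x(t) = exp(t). De l'équation de la position x(t) = exp(t), nous substituons t = log(4) pour obtenir x = 4.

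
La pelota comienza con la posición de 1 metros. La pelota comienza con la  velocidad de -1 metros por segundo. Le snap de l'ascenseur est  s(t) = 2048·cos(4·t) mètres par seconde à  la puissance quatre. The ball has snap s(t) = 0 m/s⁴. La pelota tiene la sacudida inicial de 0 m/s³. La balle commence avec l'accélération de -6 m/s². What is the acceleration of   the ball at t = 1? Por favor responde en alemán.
Um dies zu lösen, müssen wir 2 Stammfunktionen unserer Gleichung für den Snap s(t) = 0 finden. Das Integral von dem Snap, mit j(0) = 0, ergibt den Ruck: j(t) = 0. Das Integral von dem Ruck, mit a(0) = -6, ergibt die Beschleunigung: a(t) = -6. Mit a(t) = -6 und Einsetzen von t = 1, finden wir a = -6.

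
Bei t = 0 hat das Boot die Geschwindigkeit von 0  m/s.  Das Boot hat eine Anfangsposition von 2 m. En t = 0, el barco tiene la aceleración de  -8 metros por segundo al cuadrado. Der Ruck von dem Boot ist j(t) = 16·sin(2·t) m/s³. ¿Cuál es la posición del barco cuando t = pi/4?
Debemos encontrar la integral de nuestra ecuación de la sacudida j(t) = 16·sin(2·t) 3 veces. La integral de la sacudida es la aceleración. Usando a(0) = -8, obtenemos a(t) = -8·cos(2·t). La integral de la aceleración, con v(0) = 0, da la velocidad: v(t) = -4·sin(2·t). La antiderivada de la velocidad, con x(0) = 2, da la posición: x(t) = 2·cos(2·t). Usando x(t) = 2·cos(2·t) y sustituyendo t = pi/4, encontramos x = 0.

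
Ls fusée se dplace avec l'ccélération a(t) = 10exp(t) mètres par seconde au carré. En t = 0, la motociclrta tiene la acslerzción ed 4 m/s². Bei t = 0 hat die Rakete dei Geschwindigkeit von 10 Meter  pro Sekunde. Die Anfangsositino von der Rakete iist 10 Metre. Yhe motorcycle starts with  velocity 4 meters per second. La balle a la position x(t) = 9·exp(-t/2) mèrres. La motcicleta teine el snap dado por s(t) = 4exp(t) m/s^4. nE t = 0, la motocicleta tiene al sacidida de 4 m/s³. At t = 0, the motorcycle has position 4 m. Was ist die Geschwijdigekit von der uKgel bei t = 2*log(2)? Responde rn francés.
En partant de la position x(t) = 9·exp(-t/2), nous prenons 1 dérivée. En dérivant la position, nous obtenons la vitesse: v(t) = -9·exp(-t/2)/2. Nous avons la vitesse v(t) = -9·exp(-t/2)/2. En substituant t = 2*log(2): v(2*log(2)) = -9/4.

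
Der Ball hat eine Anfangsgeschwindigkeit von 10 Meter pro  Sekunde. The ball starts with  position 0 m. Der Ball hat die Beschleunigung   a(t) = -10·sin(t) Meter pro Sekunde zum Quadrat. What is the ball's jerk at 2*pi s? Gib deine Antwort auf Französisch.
Nous devons dériver notre équation de l'accélération a(t) = -10·sin(t) 1 fois. En dérivant l'accélération, nous obtenons le jerk: j(t) = -10·cos(t). En utilisant j(t) = -10·cos(t) et en substituant t = 2*pi, nous trouvons j = -10.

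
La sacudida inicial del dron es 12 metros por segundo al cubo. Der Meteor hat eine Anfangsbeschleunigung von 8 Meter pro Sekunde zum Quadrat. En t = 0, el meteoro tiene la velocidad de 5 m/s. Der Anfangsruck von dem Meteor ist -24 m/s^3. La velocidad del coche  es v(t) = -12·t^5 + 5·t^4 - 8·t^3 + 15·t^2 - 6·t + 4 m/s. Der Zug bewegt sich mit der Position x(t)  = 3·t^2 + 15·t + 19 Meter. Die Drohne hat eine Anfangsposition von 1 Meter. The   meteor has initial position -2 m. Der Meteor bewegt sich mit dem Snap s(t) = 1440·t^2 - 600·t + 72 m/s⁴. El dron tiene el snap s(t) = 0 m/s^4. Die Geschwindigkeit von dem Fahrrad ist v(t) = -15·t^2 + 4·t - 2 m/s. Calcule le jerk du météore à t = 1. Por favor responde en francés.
Nous devons intégrer notre équation du snap s(t) = 1440·t^2 - 600·t + 72 1 fois. En prenant ∫s(t)dt et en appliquant j(0) = -24, nous trouvons j(t) = 480·t^3 - 300·t^2 + 72·t - 24. Nous avons le jerk j(t) = 480·t^3 - 300·t^2 + 72·t - 24. En substituant t = 1: j(1) = 228.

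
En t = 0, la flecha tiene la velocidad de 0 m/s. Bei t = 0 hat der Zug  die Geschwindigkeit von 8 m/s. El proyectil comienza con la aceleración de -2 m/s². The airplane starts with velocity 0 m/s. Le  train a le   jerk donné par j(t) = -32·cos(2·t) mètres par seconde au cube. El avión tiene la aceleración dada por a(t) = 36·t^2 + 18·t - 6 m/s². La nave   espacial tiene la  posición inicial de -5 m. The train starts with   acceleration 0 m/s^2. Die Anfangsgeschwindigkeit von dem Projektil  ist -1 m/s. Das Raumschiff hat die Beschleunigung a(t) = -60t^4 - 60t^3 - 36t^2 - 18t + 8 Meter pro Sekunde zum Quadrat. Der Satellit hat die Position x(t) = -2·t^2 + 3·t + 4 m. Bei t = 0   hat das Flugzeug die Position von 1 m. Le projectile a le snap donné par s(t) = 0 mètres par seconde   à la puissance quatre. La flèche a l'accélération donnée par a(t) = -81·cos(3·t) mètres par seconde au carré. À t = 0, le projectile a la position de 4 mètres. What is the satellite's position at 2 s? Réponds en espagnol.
Usando x(t) = -2·t^2 + 3·t + 4 y sustituyendo t = 2, encontramos x = 2.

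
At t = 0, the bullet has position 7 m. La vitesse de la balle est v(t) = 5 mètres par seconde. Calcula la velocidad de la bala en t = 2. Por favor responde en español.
Usando v(t) = 5 y sustituyendo t = 2, encontramos v = 5.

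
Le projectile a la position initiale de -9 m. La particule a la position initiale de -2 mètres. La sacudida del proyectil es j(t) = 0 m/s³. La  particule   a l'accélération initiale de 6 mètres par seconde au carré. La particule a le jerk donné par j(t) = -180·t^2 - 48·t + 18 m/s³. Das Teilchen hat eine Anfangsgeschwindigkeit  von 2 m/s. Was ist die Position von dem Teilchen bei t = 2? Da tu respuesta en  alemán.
Wir müssen unsere Gleichung für den Ruck j(t) = -180·t^2 - 48·t + 18 3-mal integrieren. Die Stammfunktion von dem Ruck, mit a(0) = 6, ergibt die Beschleunigung: a(t) = -60·t^3 - 24·t^2 + 18·t + 6. Das Integral von der Beschleunigung, mit v(0) = 2, ergibt die Geschwindigkeit: v(t) = -15·t^4 - 8·t^3 + 9·t^2 + 6·t + 2. Durch Integration von der Geschwindigkeit und Verwendung der Anfangsbedingung x(0) = -2, erhalten wir x(t) = -3·t^5 - 2·t^4 + 3·t^3 + 3·t^2 + 2·t - 2. Mit x(t) = -3·t^5 - 2·t^4 + 3·t^3 + 3·t^2 + 2·t - 2 und Einsetzen von t = 2, finden wir x = -90.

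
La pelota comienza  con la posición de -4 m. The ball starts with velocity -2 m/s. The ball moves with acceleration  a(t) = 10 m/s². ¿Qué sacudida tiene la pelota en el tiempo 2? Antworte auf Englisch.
We must differentiate our acceleration equation a(t) = 10 1 time. Taking d/dt of a(t), we find j(t) = 0. We have jerk j(t) = 0. Substituting t = 2: j(2) = 0.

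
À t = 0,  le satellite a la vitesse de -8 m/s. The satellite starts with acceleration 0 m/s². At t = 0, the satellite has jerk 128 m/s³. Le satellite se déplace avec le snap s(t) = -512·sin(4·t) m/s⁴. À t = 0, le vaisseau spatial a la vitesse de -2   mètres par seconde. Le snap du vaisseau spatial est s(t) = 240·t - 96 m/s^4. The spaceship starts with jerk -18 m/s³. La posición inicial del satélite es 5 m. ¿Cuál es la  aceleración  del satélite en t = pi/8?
Para resolver esto, necesitamos tomar 2 integrales de nuestra ecuación del snap s(t) = -512·sin(4·t). La antiderivada del snap es la sacudida. Usando j(0) = 128, obtenemos j(t) = 128·cos(4·t). La antiderivada de la sacudida es la aceleración. Usando a(0) = 0, obtenemos a(t) = 32·sin(4·t). Tenemos la aceleración a(t) = 32·sin(4·t). Sustituyendo t = pi/8: a(pi/8) = 32.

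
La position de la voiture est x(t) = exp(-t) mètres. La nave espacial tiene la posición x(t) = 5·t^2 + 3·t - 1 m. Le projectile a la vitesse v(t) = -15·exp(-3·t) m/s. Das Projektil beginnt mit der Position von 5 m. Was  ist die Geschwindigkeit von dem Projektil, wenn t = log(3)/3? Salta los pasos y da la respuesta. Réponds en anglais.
v(log(3)/3) = -5.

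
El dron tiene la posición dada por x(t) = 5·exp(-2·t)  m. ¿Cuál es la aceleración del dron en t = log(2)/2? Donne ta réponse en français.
En partant de la position x(t) = 5·exp(-2·t), nous prenons 2 dérivées. En dérivant la position, nous obtenons la vitesse: v(t) = -10·exp(-2·t). La dérivée de la vitesse donne l'accélération: a(t) = 20·exp(-2·t). En utilisant a(t) = 20·exp(-2·t) et en substituant t = log(2)/2, nous trouvons a = 10.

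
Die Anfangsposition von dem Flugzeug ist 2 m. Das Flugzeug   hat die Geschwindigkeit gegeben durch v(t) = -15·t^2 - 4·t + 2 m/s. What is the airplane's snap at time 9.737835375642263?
We must differentiate our velocity equation v(t) = -15·t^2 - 4·t + 2 3 times. Taking d/dt of v(t), we find a(t) = -30·t - 4. The derivative of acceleration gives jerk: j(t) = -30. Differentiating jerk, we get snap: s(t) = 0. We have snap s(t) = 0. Substituting t = 9.737835375642263: s(9.737835375642263) = 0.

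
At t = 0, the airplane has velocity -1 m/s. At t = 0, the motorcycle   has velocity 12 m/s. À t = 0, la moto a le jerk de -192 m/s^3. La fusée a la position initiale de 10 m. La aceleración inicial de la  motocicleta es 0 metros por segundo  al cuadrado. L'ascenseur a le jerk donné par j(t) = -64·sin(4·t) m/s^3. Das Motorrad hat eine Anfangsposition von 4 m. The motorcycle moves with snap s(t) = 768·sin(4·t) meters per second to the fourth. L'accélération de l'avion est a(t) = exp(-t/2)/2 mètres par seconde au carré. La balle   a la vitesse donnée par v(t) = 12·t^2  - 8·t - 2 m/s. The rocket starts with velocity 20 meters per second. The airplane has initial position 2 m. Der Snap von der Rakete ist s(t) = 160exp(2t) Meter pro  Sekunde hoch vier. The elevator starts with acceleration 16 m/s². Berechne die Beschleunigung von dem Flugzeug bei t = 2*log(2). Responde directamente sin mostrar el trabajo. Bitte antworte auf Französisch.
L'accélération à t = 2*log(2) est a = 1/4.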